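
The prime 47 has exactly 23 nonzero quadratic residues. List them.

Square k = 1,…,23 (k and 47−k give the same square):
1²=1, 2²=4, 3²=9, 4²=16, 5²=25, 6²=36, 7²≡2, 8²≡17, 9²≡34, 10²≡6, 11²≡27, 12²≡3, 13²≡28, 14²≡8, 15²≡37, 16²≡21, 17²≡7, 18²≡42, 19²≡32, 20²≡24, 21²≡18, 22²≡14, 23²≡12 (mod 47).
So the quadratic residues mod 47 are {1, 2, 3, 4, 6, 7, 8, 9, 12, 14, 16, 17, 18, 21, 24, 25, 27, 28, 32, 34, 36, 37, 42}.

1, 2, 3, 4, 6, 7, 8, 9, 12, 14, 16, 17, 18, 21, 24, 25, 27, 28, 32, 34, 36, 37, 42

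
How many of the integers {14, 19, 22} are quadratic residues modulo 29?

(14/29) = -1 → non-residue.
(19/29) = -1 → non-residue.
(22/29) = +1 → QR.
Total quadratic residues among the 3: 1.

1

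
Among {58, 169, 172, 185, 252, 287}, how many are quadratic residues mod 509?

(58/509) = -1 → non-residue.
(169/509) = +1 → QR.
(172/509) = +1 → QR.
(185/509) = +1 → QR.
(252/509) = -1 → non-residue.
(287/509) = +1 → QR.
Total quadratic residues among the 6: 4.

4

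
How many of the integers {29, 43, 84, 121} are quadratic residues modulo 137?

(29/137) = -1 → non-residue.
(43/137) = -1 → non-residue.
(84/137) = -1 → non-residue.
(121/137) = +1 → QR.
Total quadratic residues among the 4: 1.

1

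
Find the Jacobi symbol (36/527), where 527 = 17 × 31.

Pull out 2^2: since 527 ≡ 7 (mod 8), (2/527) = +1, so (2/527)^2 = +1.
Reciprocity: 9 ≡ 1 and 527 ≡ 3 (mod 4), so (9/527) = +(527/9).
Reduce top mod 9: now compute (5/9).
Reciprocity: 5 ≡ 1 and 9 ≡ 1 (mod 4), so (5/9) = +(9/5).
Reduce top mod 5: now compute (4/5).
Pull out 2^2: since 5 ≡ 5 (mod 8), (2/5) = -1, so (2/5)^2 = +1.
Reached (1/5) = 1. Collecting the sign flips along the way, the symbol is +1.

1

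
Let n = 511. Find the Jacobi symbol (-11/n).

First reduce: -11 ≡ 500 (mod 511).
Pull out 2^2: since 511 ≡ 7 (mod 8), (2/511) = +1, so (2/511)^2 = +1.
Reciprocity: 125 ≡ 1 and 511 ≡ 3 (mod 4), so (125/511) = +(511/125).
Reduce top mod 125: now compute (11/125).
Reciprocity: 11 ≡ 3 and 125 ≡ 1 (mod 4), so (11/125) = +(125/11).
Reduce top mod 11: now compute (4/11).
Pull out 2^2: since 11 ≡ 3 (mod 8), (2/11) = -1, so (2/11)^2 = +1.
Reached (1/11) = 1. Collecting the sign flips along the way, the symbol is +1.

1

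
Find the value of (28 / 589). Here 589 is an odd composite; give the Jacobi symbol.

1

Pull out 2^2: since 589 ≡ 5 (mod 8), (2/589) = -1, so (2/589)^2 = +1.
Reciprocity: 7 ≡ 3 and 589 ≡ 1 (mod 4), so (7/589) = +(589/7).
Reduce top mod 7: now compute (1/7).
Reached (1/7) = 1. Collecting the sign flips along the way, the symbol is +1.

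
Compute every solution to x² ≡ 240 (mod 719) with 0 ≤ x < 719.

Since 719 ≡ 3 (mod 4), a square root of 240 is 240^((719+1)/4) = 240^180 mod 719.
Repeated squaring: 240^2≡80, 240^4≡648, 240^8≡8, 240^16≡64, 240^32≡501, 240^64≡70, 240^128≡586 (mod 719).
240^180 = 240^(128+32+16+4) ≡ 105 (mod 719).
Check: 105² = 11025 ≡ 240 (mod 719). The two roots are 105 and 614.

105, 614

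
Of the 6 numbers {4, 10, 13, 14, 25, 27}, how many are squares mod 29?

(4/29) = +1 → QR.
(10/29) = -1 → non-residue.
(13/29) = +1 → QR.
(14/29) = -1 → non-residue.
(25/29) = +1 → QR.
(27/29) = -1 → non-residue.
Total quadratic residues among the 6: 3.

3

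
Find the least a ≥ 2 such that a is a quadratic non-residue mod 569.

(2/569) = +1, so 2 is a residue.
(3/569) = −1, so 3 is the smallest positive non-residue mod 569.

3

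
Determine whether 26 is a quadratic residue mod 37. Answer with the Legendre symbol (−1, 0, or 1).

1

Euler's criterion: (26/37) ≡ 26^18 (mod 37).
26^2 ≡ 10 (mod 37)
26^4 ≡ 26 (mod 37)
26^8 ≡ 10 (mod 37)
26^16 ≡ 26 (mod 37)
26^18 = 26^(16+2) ≡ 1 (mod 37).
Result is 1, so (26/37) = 1.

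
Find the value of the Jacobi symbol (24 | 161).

Pull out 2^3: since 161 ≡ 1 (mod 8), (2/161) = +1, so (2/161)^3 = +1.
Reciprocity: 3 ≡ 3 and 161 ≡ 1 (mod 4), so (3/161) = +(161/3).
Reduce top mod 3: now compute (2/3).
Pull out 2: since 3 ≡ 3 (mod 8), (2/3) = -1.
Reached (1/3) = 1. Collecting the sign flips along the way, the symbol is -1.

-1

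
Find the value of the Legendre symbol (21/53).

Euler's criterion: (21/53) ≡ 21^26 (mod 53).
21^2 ≡ 17 (mod 53)
21^4 ≡ 24 (mod 53)
21^8 ≡ 46 (mod 53)
21^16 ≡ 49 (mod 53)
21^26 = 21^(16+8+2) ≡ 52 (mod 53).
Result is 52 ≡ −1, so (21/53) = −1.

-1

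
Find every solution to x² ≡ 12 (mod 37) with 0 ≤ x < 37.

7, 30

37 ≡ 1 (mod 4), so we find a root by search.
Trying successive values, 7² = 49 ≡ 12 (mod 37). The other root is 37 − 7 = 30.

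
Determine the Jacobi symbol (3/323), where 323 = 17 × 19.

Reciprocity: 3 ≡ 3 and 323 ≡ 3 (mod 4), so (3/323) = −(323/3).
Reduce top mod 3: now compute (2/3).
Pull out 2: since 3 ≡ 3 (mod 8), (2/3) = -1.
Reached (1/3) = 1. Collecting the sign flips along the way, the symbol is +1.

1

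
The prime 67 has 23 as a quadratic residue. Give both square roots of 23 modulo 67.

31, 36

Since 67 ≡ 3 (mod 4), a square root of 23 is 23^((67+1)/4) = 23^17 mod 67.
Repeated squaring: 23^2≡60, 23^4≡49, 23^8≡56, 23^16≡54 (mod 67).
23^17 = 23^(16+1) ≡ 36 (mod 67).
Check: 36² = 1296 ≡ 23 (mod 67). The two roots are 31 and 36.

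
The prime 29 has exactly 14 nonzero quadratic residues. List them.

Square k = 1,…,14 (k and 29−k give the same square):
1²=1, 2²=4, 3²=9, 4²=16, 5²=25, 6²≡7, 7²≡20, 8²≡6, 9²≡23, 10²≡13, 11²≡5, 12²≡28, 13²≡24, 14²≡22 (mod 29).
So the quadratic residues mod 29 are {1, 4, 5, 6, 7, 9, 13, 16, 20, 22, 23, 24, 25, 28}.

1 4 5 6 7 9 13 16 20 22 23 24 25 28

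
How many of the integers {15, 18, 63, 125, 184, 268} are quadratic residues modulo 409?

4

(15/409) = +1 → QR.
(18/409) = +1 → QR.
(63/409) = -1 → non-residue.
(125/409) = +1 → QR.
(184/409) = +1 → QR.
(268/409) = -1 → non-residue.
Total quadratic residues among the 6: 4.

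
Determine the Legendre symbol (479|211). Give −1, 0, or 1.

-1

Euler's criterion: (479/211) ≡ 57^105 (mod 211).
57^2 ≡ 84 (mod 211)
57^4 ≡ 93 (mod 211)
57^8 ≡ 209 (mod 211)
57^16 ≡ 4 (mod 211)
57^32 ≡ 16 (mod 211)
57^64 ≡ 45 (mod 211)
57^105 = 57^(64+32+8+1) ≡ 210 (mod 211).
Result is 210 ≡ −1, so (479/211) = −1.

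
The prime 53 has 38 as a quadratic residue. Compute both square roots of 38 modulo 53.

53 ≡ 1 (mod 4), so we find a root by search.
Trying successive values, 12² = 144 ≡ 38 (mod 53). The other root is 53 − 12 = 41.

12, 41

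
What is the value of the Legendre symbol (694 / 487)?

-1

First reduce: 694 ≡ 207 (mod 487).
Reciprocity: 207 ≡ 3 and 487 ≡ 3 (mod 4), so (207/487) = −(487/207).
Reduce top mod 207: now compute (73/207).
Reciprocity: 73 ≡ 1 and 207 ≡ 3 (mod 4), so (73/207) = +(207/73).
Reduce top mod 73: now compute (61/73).
Reciprocity: 61 ≡ 1 and 73 ≡ 1 (mod 4), so (61/73) = +(73/61).
Reduce top mod 61: now compute (12/61).
Pull out 2^2: since 61 ≡ 5 (mod 8), (2/61) = -1, so (2/61)^2 = +1.
Reciprocity: 3 ≡ 3 and 61 ≡ 1 (mod 4), so (3/61) = +(61/3).
Reduce top mod 3: now compute (1/3).
Reached (1/3) = 1. Collecting the sign flips along the way, the symbol is -1.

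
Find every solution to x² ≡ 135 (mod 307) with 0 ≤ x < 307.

83, 224

Since 307 ≡ 3 (mod 4), a square root of 135 is 135^((307+1)/4) = 135^77 mod 307.
Repeated squaring: 135^2≡112, 135^4≡264, 135^8≡7, 135^16≡49, 135^32≡252, 135^64≡262 (mod 307).
135^77 = 135^(64+8+4+1) ≡ 83 (mod 307).
Check: 83² = 6889 ≡ 135 (mod 307). The two roots are 83 and 224.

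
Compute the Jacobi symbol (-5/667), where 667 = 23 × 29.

1

First reduce: -5 ≡ 662 (mod 667).
Pull out 2: since 667 ≡ 3 (mod 8), (2/667) = -1.
Reciprocity: 331 ≡ 3 and 667 ≡ 3 (mod 4), so (331/667) = −(667/331).
Reduce top mod 331: now compute (5/331).
Reciprocity: 5 ≡ 1 and 331 ≡ 3 (mod 4), so (5/331) = +(331/5).
Reduce top mod 5: now compute (1/5).
Reached (1/5) = 1. Collecting the sign flips along the way, the symbol is +1.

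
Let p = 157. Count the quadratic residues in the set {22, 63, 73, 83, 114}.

0

(22/157) = -1 → non-residue.
(63/157) = -1 → non-residue.
(73/157) = -1 → non-residue.
(83/157) = -1 → non-residue.
(114/157) = -1 → non-residue.
Total quadratic residues among the 5: 0.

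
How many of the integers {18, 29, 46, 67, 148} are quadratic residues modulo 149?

4

(18/149) = -1 → non-residue.
(29/149) = +1 → QR.
(46/149) = +1 → QR.
(67/149) = +1 → QR.
(148/149) = +1 → QR.
Total quadratic residues among the 5: 4.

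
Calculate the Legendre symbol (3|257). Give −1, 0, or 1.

-1

Reciprocity: 3 ≡ 3 and 257 ≡ 1 (mod 4), so (3/257) = +(257/3).
Reduce top mod 3: now compute (2/3).
Pull out 2: since 3 ≡ 3 (mod 8), (2/3) = -1.
Reached (1/3) = 1. Collecting the sign flips along the way, the symbol is -1.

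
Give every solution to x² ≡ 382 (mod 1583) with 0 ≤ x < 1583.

581, 1002

Since 1583 ≡ 3 (mod 4), a square root of 382 is 382^((1583+1)/4) = 382^396 mod 1583.
Repeated squaring: 382^2≡288, 382^4≡628, 382^8≡217, 382^16≡1182, 382^32≡918, 382^64≡568, 382^128≡1275, 382^256≡1467 (mod 1583).
382^396 = 382^(256+128+8+4) ≡ 1002 (mod 1583).
Check: 1002² = 1004004 ≡ 382 (mod 1583). The two roots are 581 and 1002.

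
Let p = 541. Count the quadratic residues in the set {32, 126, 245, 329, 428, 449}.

(32/541) = -1 → non-residue.
(126/541) = -1 → non-residue.
(245/541) = +1 → QR.
(329/541) = +1 → QR.
(428/541) = -1 → non-residue.
(449/541) = +1 → QR.
Total quadratic residues among the 6: 3.

3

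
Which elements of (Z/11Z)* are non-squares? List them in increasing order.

Square k = 1,…,5 (k and 11−k give the same square):
1²=1, 2²=4, 3²=9, 4²≡5, 5²≡3 (mod 11).
The residues are {1, 3, 4, 5, 9}; the non-residues are the remaining 5 nonzero classes.

2,6,7,8,10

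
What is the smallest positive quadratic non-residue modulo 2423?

(2/2423) = +1, so 2 is a residue.
(3/2423) = +1, so 3 is a residue.
(4/2423) = +1, so 4 is a residue.
(5/2423) = −1, so 5 is the smallest positive non-residue mod 2423.

5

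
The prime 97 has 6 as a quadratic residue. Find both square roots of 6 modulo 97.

97 ≡ 1 (mod 4), so we find a root by search.
Trying successive values, 43² = 1849 ≡ 6 (mod 97). The other root is 97 − 43 = 54.

43, 54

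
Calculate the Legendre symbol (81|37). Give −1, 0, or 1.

1

Euler's criterion: (81/37) ≡ 7^18 (mod 37).
7^2 ≡ 12 (mod 37)
7^4 ≡ 33 (mod 37)
7^8 ≡ 16 (mod 37)
7^16 ≡ 34 (mod 37)
7^18 = 7^(16+2) ≡ 1 (mod 37).
Result is 1, so (81/37) = 1.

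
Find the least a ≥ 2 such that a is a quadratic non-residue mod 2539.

2

(2/2539) = −1, so 2 is the smallest positive non-residue mod 2539.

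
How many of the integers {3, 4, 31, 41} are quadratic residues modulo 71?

2

(3/71) = +1 → QR.
(4/71) = +1 → QR.
(31/71) = -1 → non-residue.
(41/71) = -1 → non-residue.
Total quadratic residues among the 4: 2.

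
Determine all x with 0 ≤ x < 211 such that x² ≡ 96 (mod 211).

27, 184

Since 211 ≡ 3 (mod 4), a square root of 96 is 96^((211+1)/4) = 96^53 mod 211.
Repeated squaring: 96^2≡143, 96^4≡193, 96^8≡113, 96^16≡109, 96^32≡65 (mod 211).
96^53 = 96^(32+16+4+1) ≡ 184 (mod 211).
Check: 184² = 33856 ≡ 96 (mod 211). The two roots are 27 and 184.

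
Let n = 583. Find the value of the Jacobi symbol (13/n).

-1

Reciprocity: 13 ≡ 1 and 583 ≡ 3 (mod 4), so (13/583) = +(583/13).
Reduce top mod 13: now compute (11/13).
Reciprocity: 11 ≡ 3 and 13 ≡ 1 (mod 4), so (11/13) = +(13/11).
Reduce top mod 11: now compute (2/11).
Pull out 2: since 11 ≡ 3 (mod 8), (2/11) = -1.
Reached (1/11) = 1. Collecting the sign flips along the way, the symbol is -1.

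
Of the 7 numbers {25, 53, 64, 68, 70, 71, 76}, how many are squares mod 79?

3

(25/79) = +1 → QR.
(53/79) = -1 → non-residue.
(64/79) = +1 → QR.
(68/79) = -1 → non-residue.
(70/79) = -1 → non-residue.
(71/79) = -1 → non-residue.
(76/79) = +1 → QR.
Total quadratic residues among the 7: 3.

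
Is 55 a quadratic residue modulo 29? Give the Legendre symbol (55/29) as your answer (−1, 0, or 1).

Euler's criterion: (55/29) ≡ 26^14 (mod 29).
26^2 ≡ 9 (mod 29)
26^4 ≡ 23 (mod 29)
26^8 ≡ 7 (mod 29)
26^14 = 26^(8+4+2) ≡ 28 (mod 29).
Result is 28 ≡ −1, so (55/29) = −1.

-1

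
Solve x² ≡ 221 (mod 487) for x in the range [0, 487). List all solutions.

Since 487 ≡ 3 (mod 4), a square root of 221 is 221^((487+1)/4) = 221^122 mod 487.
Repeated squaring: 221^2≡141, 221^4≡401, 221^8≡91, 221^16≡2, 221^32≡4, 221^64≡16 (mod 487).
221^122 = 221^(64+32+16+8+2) ≡ 204 (mod 487).
Check: 204² = 41616 ≡ 221 (mod 487). The two roots are 204 and 283.

204, 283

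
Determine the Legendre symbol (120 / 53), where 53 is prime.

-1

First reduce: 120 ≡ 14 (mod 53).
Pull out 2: since 53 ≡ 5 (mod 8), (2/53) = -1.
Reciprocity: 7 ≡ 3 and 53 ≡ 1 (mod 4), so (7/53) = +(53/7).
Reduce top mod 7: now compute (4/7).
Pull out 2^2: since 7 ≡ 7 (mod 8), (2/7) = +1, so (2/7)^2 = +1.
Reached (1/7) = 1. Collecting the sign flips along the way, the symbol is -1.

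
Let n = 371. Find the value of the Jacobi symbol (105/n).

Reciprocity: 105 ≡ 1 and 371 ≡ 3 (mod 4), so (105/371) = +(371/105).
Reduce top mod 105: now compute (56/105).
Pull out 2^3: since 105 ≡ 1 (mod 8), (2/105) = +1, so (2/105)^3 = +1.
Reciprocity: 7 ≡ 3 and 105 ≡ 1 (mod 4), so (7/105) = +(105/7).
Reduce top mod 7: now compute (0/7).
Top reduces to 0: gcd > 1, so the symbol is 0.

0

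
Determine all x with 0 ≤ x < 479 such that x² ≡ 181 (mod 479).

Since 479 ≡ 3 (mod 4), a square root of 181 is 181^((479+1)/4) = 181^120 mod 479.
Repeated squaring: 181^2≡189, 181^4≡275, 181^8≡422, 181^16≡375, 181^32≡278, 181^64≡165 (mod 479).
181^120 = 181^(64+32+16+8) ≡ 77 (mod 479).
Check: 77² = 5929 ≡ 181 (mod 479). The two roots are 77 and 402.

77, 402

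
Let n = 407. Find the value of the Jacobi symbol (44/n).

Pull out 2^2: since 407 ≡ 7 (mod 8), (2/407) = +1, so (2/407)^2 = +1.
Reciprocity: 11 ≡ 3 and 407 ≡ 3 (mod 4), so (11/407) = −(407/11).
Reduce top mod 11: now compute (0/11).
Top reduces to 0: gcd > 1, so the symbol is 0.

0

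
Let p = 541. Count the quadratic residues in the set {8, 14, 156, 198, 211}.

(8/541) = -1 → non-residue.
(14/541) = -1 → non-residue.
(156/541) = -1 → non-residue.
(198/541) = +1 → QR.
(211/541) = +1 → QR.
Total quadratic residues among the 5: 2.

2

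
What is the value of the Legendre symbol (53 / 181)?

Euler's criterion: (53/181) ≡ 53^90 (mod 181).
53^2 ≡ 94 (mod 181)
53^4 ≡ 148 (mod 181)
53^8 ≡ 3 (mod 181)
53^16 ≡ 9 (mod 181)
53^32 ≡ 81 (mod 181)
53^64 ≡ 45 (mod 181)
53^90 = 53^(64+16+8+2) ≡ 180 (mod 181).
Result is 180 ≡ −1, so (53/181) = −1.

-1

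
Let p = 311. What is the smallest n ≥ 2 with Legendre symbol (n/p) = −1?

(2/311) = +1, so 2 is a residue.
(3/311) = +1, so 3 is a residue.
(4/311) = +1, so 4 is a residue.
(5/311) = +1, so 5 is a residue.
(6/311) = +1, so 6 is a residue.
(7/311) = +1, so 7 is a residue.
(8/311) = +1, so 8 is a residue.
(9/311) = +1, so 9 is a residue.
(10/311) = +1, so 10 is a residue.
(11/311) = −1, so 11 is the smallest positive non-residue mod 311.

11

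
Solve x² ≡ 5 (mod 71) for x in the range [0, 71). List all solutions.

17, 54

Since 71 ≡ 3 (mod 4), a square root of 5 is 5^((71+1)/4) = 5^18 mod 71.
Repeated squaring: 5^2≡25, 5^4≡57, 5^8≡54, 5^16≡5 (mod 71).
5^18 = 5^(16+2) ≡ 54 (mod 71).
Check: 54² = 2916 ≡ 5 (mod 71). The two roots are 17 and 54.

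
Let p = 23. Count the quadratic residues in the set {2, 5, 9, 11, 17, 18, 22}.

3

(2/23) = +1 → QR.
(5/23) = -1 → non-residue.
(9/23) = +1 → QR.
(11/23) = -1 → non-residue.
(17/23) = -1 → non-residue.
(18/23) = +1 → QR.
(22/23) = -1 → non-residue.
Total quadratic residues among the 7: 3.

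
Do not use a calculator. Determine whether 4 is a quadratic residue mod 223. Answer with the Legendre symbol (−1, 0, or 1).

1

Euler's criterion: (4/223) ≡ 4^111 (mod 223).
4^2 ≡ 16 (mod 223)
4^4 ≡ 33 (mod 223)
4^8 ≡ 197 (mod 223)
4^16 ≡ 7 (mod 223)
4^32 ≡ 49 (mod 223)
4^64 ≡ 171 (mod 223)
4^111 = 4^(64+32+8+4+2+1) ≡ 1 (mod 223).
Result is 1, so (4/223) = 1.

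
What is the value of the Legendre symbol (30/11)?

-1

Euler's criterion: (30/11) ≡ 8^5 (mod 11).
8^2 ≡ 9 (mod 11)
8^4 ≡ 4 (mod 11)
8^5 = 8^(4+1) ≡ 10 (mod 11).
Result is 10 ≡ −1, so (30/11) = −1.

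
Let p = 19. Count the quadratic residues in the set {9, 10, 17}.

(9/19) = +1 → QR.
(10/19) = -1 → non-residue.
(17/19) = +1 → QR.
Total quadratic residues among the 3: 2.

2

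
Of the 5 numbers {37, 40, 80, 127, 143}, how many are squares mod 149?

(37/149) = +1 → QR.
(40/149) = -1 → non-residue.
(80/149) = +1 → QR.
(127/149) = +1 → QR.
(143/149) = +1 → QR.
Total quadratic residues among the 5: 4.

4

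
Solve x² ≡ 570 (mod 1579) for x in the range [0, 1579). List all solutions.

386, 1193

Since 1579 ≡ 3 (mod 4), a square root of 570 is 570^((1579+1)/4) = 570^395 mod 1579.
Repeated squaring: 570^2≡1205, 570^4≡924, 570^8≡1116, 570^16≡1204, 570^32≡94, 570^64≡941, 570^128≡1241, 570^256≡556 (mod 1579).
570^395 = 570^(256+128+8+2+1) ≡ 386 (mod 1579).
Check: 386² = 148996 ≡ 570 (mod 1579). The two roots are 386 and 1193.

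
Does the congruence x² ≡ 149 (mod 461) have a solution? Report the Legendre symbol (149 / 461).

-1

Euler's criterion: (149/461) ≡ 149^230 (mod 461).
149^2 ≡ 73 (mod 461)
149^4 ≡ 258 (mod 461)
149^8 ≡ 180 (mod 461)
149^16 ≡ 130 (mod 461)
149^32 ≡ 304 (mod 461)
149^64 ≡ 216 (mod 461)
149^128 ≡ 95 (mod 461)
149^230 = 149^(128+64+32+4+2) ≡ 460 (mod 461).
Result is 460 ≡ −1, so (149/461) = −1.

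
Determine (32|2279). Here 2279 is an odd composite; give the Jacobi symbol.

Pull out 2^5: since 2279 ≡ 7 (mod 8), (2/2279) = +1, so (2/2279)^5 = +1.
Reached (1/2279) = 1. Collecting the sign flips along the way, the symbol is +1.

1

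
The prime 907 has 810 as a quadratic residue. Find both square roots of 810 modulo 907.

Since 907 ≡ 3 (mod 4), a square root of 810 is 810^((907+1)/4) = 810^227 mod 907.
Repeated squaring: 810^2≡339, 810^4≡639, 810^8≡171, 810^16≡217, 810^32≡832, 810^64≡183, 810^128≡837 (mod 907).
810^227 = 810^(128+64+32+2+1) ≡ 580 (mod 907).
Check: 580² = 336400 ≡ 810 (mod 907). The two roots are 327 and 580.

327, 580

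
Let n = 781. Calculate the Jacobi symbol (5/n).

1

Reciprocity: 5 ≡ 1 and 781 ≡ 1 (mod 4), so (5/781) = +(781/5).
Reduce top mod 5: now compute (1/5).
Reached (1/5) = 1. Collecting the sign flips along the way, the symbol is +1.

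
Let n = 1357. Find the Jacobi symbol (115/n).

0

Reciprocity: 115 ≡ 3 and 1357 ≡ 1 (mod 4), so (115/1357) = +(1357/115).
Reduce top mod 115: now compute (92/115).
Pull out 2^2: since 115 ≡ 3 (mod 8), (2/115) = -1, so (2/115)^2 = +1.
Reciprocity: 23 ≡ 3 and 115 ≡ 3 (mod 4), so (23/115) = −(115/23).
Reduce top mod 23: now compute (0/23).
Top reduces to 0: gcd > 1, so the symbol is 0.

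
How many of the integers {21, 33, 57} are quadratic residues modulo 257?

2

(21/257) = +1 → QR.
(33/257) = -1 → non-residue.
(57/257) = +1 → QR.
Total quadratic residues among the 3: 2.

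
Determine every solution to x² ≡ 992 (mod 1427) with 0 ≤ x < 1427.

216, 1211

Since 1427 ≡ 3 (mod 4), a square root of 992 is 992^((1427+1)/4) = 992^357 mod 1427.
Repeated squaring: 992^2≡861, 992^4≡708, 992^8≡387, 992^16≡1361, 992^32≡75, 992^64≡1344, 992^128≡1181, 992^256≡582 (mod 1427).
992^357 = 992^(256+64+32+4+1) ≡ 1211 (mod 1427).
Check: 1211² = 1466521 ≡ 992 (mod 1427). The two roots are 216 and 1211.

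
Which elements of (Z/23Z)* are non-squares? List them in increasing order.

5,7,10,11,14,15,17,19,20,21,22

Square k = 1,…,11 (k and 23−k give the same square):
1²=1, 2²=4, 3²=9, 4²=16, 5²≡2, 6²≡13, 7²≡3, 8²≡18, 9²≡12, 10²≡8, 11²≡6 (mod 23).
The residues are {1, 2, 3, 4, 6, 8, 9, 12, 13, 16, 18}; the non-residues are the remaining 11 nonzero classes.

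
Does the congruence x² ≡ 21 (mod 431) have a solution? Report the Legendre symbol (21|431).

-1

Reciprocity: 21 ≡ 1 and 431 ≡ 3 (mod 4), so (21/431) = +(431/21).
Reduce top mod 21: now compute (11/21).
Reciprocity: 11 ≡ 3 and 21 ≡ 1 (mod 4), so (11/21) = +(21/11).
Reduce top mod 11: now compute (10/11).
Pull out 2: since 11 ≡ 3 (mod 8), (2/11) = -1.
Reciprocity: 5 ≡ 1 and 11 ≡ 3 (mod 4), so (5/11) = +(11/5).
Reduce top mod 5: now compute (1/5).
Reached (1/5) = 1. Collecting the sign flips along the way, the symbol is -1.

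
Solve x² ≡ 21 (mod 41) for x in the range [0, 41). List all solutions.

12, 29

41 ≡ 1 (mod 4), so we find a root by search.
Trying successive values, 12² = 144 ≡ 21 (mod 41). The other root is 41 − 12 = 29.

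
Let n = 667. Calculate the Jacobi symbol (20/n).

-1

Pull out 2^2: since 667 ≡ 3 (mod 8), (2/667) = -1, so (2/667)^2 = +1.
Reciprocity: 5 ≡ 1 and 667 ≡ 3 (mod 4), so (5/667) = +(667/5).
Reduce top mod 5: now compute (2/5).
Pull out 2: since 5 ≡ 5 (mod 8), (2/5) = -1.
Reached (1/5) = 1. Collecting the sign flips along the way, the symbol is -1.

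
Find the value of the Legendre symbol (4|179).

Euler's criterion: (4/179) ≡ 4^89 (mod 179).
4^2 ≡ 16 (mod 179)
4^4 ≡ 77 (mod 179)
4^8 ≡ 22 (mod 179)
4^16 ≡ 126 (mod 179)
4^32 ≡ 124 (mod 179)
4^64 ≡ 161 (mod 179)
4^89 = 4^(64+16+8+1) ≡ 1 (mod 179).
Result is 1, so (4/179) = 1.

1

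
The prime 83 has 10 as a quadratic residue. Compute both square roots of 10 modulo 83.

33, 50

Since 83 ≡ 3 (mod 4), a square root of 10 is 10^((83+1)/4) = 10^21 mod 83.
Repeated squaring: 10^2≡17, 10^4≡40, 10^8≡23, 10^16≡31 (mod 83).
10^21 = 10^(16+4+1) ≡ 33 (mod 83).
Check: 33² = 1089 ≡ 10 (mod 83). The two roots are 33 and 50.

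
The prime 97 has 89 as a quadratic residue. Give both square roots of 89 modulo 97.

97 ≡ 1 (mod 4), so we find a root by search.
Trying successive values, 34² = 1156 ≡ 89 (mod 97). The other root is 97 − 34 = 63.

34, 63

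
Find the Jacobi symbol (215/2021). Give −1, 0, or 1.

0

Reciprocity: 215 ≡ 3 and 2021 ≡ 1 (mod 4), so (215/2021) = +(2021/215).
Reduce top mod 215: now compute (86/215).
Pull out 2: since 215 ≡ 7 (mod 8), (2/215) = +1.
Reciprocity: 43 ≡ 3 and 215 ≡ 3 (mod 4), so (43/215) = −(215/43).
Reduce top mod 43: now compute (0/43).
Top reduces to 0: gcd > 1, so the symbol is 0.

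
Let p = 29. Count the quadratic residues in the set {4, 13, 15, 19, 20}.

3

(4/29) = +1 → QR.
(13/29) = +1 → QR.
(15/29) = -1 → non-residue.
(19/29) = -1 → non-residue.
(20/29) = +1 → QR.
Total quadratic residues among the 5: 3.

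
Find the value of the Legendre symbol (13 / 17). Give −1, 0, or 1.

Reciprocity: 13 ≡ 1 and 17 ≡ 1 (mod 4), so (13/17) = +(17/13).
Reduce top mod 13: now compute (4/13).
Pull out 2^2: since 13 ≡ 5 (mod 8), (2/13) = -1, so (2/13)^2 = +1.
Reached (1/13) = 1. Collecting the sign flips along the way, the symbol is +1.

1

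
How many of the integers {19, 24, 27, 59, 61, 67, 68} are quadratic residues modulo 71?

3

(19/71) = +1 → QR.
(24/71) = +1 → QR.
(27/71) = +1 → QR.
(59/71) = -1 → non-residue.
(61/71) = -1 → non-residue.
(67/71) = -1 → non-residue.
(68/71) = -1 → non-residue.
Total quadratic residues among the 7: 3.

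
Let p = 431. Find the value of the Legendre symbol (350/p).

Euler's criterion: (350/431) ≡ 350^215 (mod 431).
350^2 ≡ 96 (mod 431)
350^4 ≡ 165 (mod 431)
350^8 ≡ 72 (mod 431)
350^16 ≡ 12 (mod 431)
350^32 ≡ 144 (mod 431)
350^64 ≡ 48 (mod 431)
350^128 ≡ 149 (mod 431)
350^215 = 350^(128+64+16+4+2+1) ≡ 430 (mod 431).
Result is 430 ≡ −1, so (350/431) = −1.

-1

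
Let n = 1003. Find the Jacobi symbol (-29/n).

1

First reduce: -29 ≡ 974 (mod 1003).
Pull out 2: since 1003 ≡ 3 (mod 8), (2/1003) = -1.
Reciprocity: 487 ≡ 3 and 1003 ≡ 3 (mod 4), so (487/1003) = −(1003/487).
Reduce top mod 487: now compute (29/487).
Reciprocity: 29 ≡ 1 and 487 ≡ 3 (mod 4), so (29/487) = +(487/29).
Reduce top mod 29: now compute (23/29).
Reciprocity: 23 ≡ 3 and 29 ≡ 1 (mod 4), so (23/29) = +(29/23).
Reduce top mod 23: now compute (6/23).
Pull out 2: since 23 ≡ 7 (mod 8), (2/23) = +1.
Reciprocity: 3 ≡ 3 and 23 ≡ 3 (mod 4), so (3/23) = −(23/3).
Reduce top mod 3: now compute (2/3).
Pull out 2: since 3 ≡ 3 (mod 8), (2/3) = -1.
Reached (1/3) = 1. Collecting the sign flips along the way, the symbol is +1.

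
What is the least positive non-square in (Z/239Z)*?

(2/239) = +1, so 2 is a residue.
(3/239) = +1, so 3 is a residue.
(4/239) = +1, so 4 is a residue.
(5/239) = +1, so 5 is a residue.
(6/239) = +1, so 6 is a residue.
(7/239) = −1, so 7 is the smallest positive non-residue mod 239.

7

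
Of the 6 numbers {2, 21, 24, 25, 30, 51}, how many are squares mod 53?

2

(2/53) = -1 → non-residue.
(21/53) = -1 → non-residue.
(24/53) = +1 → QR.
(25/53) = +1 → QR.
(30/53) = -1 → non-residue.
(51/53) = -1 → non-residue.
Total quadratic residues among the 6: 2.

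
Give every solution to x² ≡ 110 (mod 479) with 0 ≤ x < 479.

70, 409

Since 479 ≡ 3 (mod 4), a square root of 110 is 110^((479+1)/4) = 110^120 mod 479.
Repeated squaring: 110^2≡125, 110^4≡297, 110^8≡73, 110^16≡60, 110^32≡247, 110^64≡176 (mod 479).
110^120 = 110^(64+32+16+8) ≡ 70 (mod 479).
Check: 70² = 4900 ≡ 110 (mod 479). The two roots are 70 and 409.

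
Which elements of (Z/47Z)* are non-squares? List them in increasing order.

Square k = 1,…,23 (k and 47−k give the same square):
1²=1, 2²=4, 3²=9, 4²=16, 5²=25, 6²=36, 7²≡2, 8²≡17, 9²≡34, 10²≡6, 11²≡27, 12²≡3, 13²≡28, 14²≡8, 15²≡37, 16²≡21, 17²≡7, 18²≡42, 19²≡32, 20²≡24, 21²≡18, 22²≡14, 23²≡12 (mod 47).
The residues are {1, 2, 3, 4, 6, 7, 8, 9, 12, 14, 16, 17, 18, 21, 24, 25, 27, 28, 32, 34, 36, 37, 42}; the non-residues are the remaining 23 nonzero classes.

5, 10, 11, 13, 15, 19, 20, 22, 23, 26, 29, 30, 31, 33, 35, 38, 39, 40, 41, 43, 44, 45, 46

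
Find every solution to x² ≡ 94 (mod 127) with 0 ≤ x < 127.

27, 100

Since 127 ≡ 3 (mod 4), a square root of 94 is 94^((127+1)/4) = 94^32 mod 127.
Repeated squaring: 94^2≡73, 94^4≡122, 94^8≡25, 94^16≡117, 94^32≡100 (mod 127).
94^32 = 94^(32) ≡ 100 (mod 127).
Check: 100² = 10000 ≡ 94 (mod 127). The two roots are 27 and 100.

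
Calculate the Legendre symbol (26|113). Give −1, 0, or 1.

1

Pull out 2: since 113 ≡ 1 (mod 8), (2/113) = +1.
Reciprocity: 13 ≡ 1 and 113 ≡ 1 (mod 4), so (13/113) = +(113/13).
Reduce top mod 13: now compute (9/13).
Reciprocity: 9 ≡ 1 and 13 ≡ 1 (mod 4), so (9/13) = +(13/9).
Reduce top mod 9: now compute (4/9).
Pull out 2^2: since 9 ≡ 1 (mod 8), (2/9) = +1, so (2/9)^2 = +1.
Reached (1/9) = 1. Collecting the sign flips along the way, the symbol is +1.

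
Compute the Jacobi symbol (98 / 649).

1

Pull out 2: since 649 ≡ 1 (mod 8), (2/649) = +1.
Reciprocity: 49 ≡ 1 and 649 ≡ 1 (mod 4), so (49/649) = +(649/49).
Reduce top mod 49: now compute (12/49).
Pull out 2^2: since 49 ≡ 1 (mod 8), (2/49) = +1, so (2/49)^2 = +1.
Reciprocity: 3 ≡ 3 and 49 ≡ 1 (mod 4), so (3/49) = +(49/3).
Reduce top mod 3: now compute (1/3).
Reached (1/3) = 1. Collecting the sign flips along the way, the symbol is +1.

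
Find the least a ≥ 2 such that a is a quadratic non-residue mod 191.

7

(2/191) = +1, so 2 is a residue.
(3/191) = +1, so 3 is a residue.
(4/191) = +1, so 4 is a residue.
(5/191) = +1, so 5 is a residue.
(6/191) = +1, so 6 is a residue.
(7/191) = −1, so 7 is the smallest positive non-residue mod 191.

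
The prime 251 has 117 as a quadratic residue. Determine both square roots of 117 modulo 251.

86, 165

Since 251 ≡ 3 (mod 4), a square root of 117 is 117^((251+1)/4) = 117^63 mod 251.
Repeated squaring: 117^2≡135, 117^4≡153, 117^8≡66, 117^16≡89, 117^32≡140 (mod 251).
117^63 = 117^(32+16+8+4+2+1) ≡ 86 (mod 251).
Check: 86² = 7396 ≡ 117 (mod 251). The two roots are 86 and 165.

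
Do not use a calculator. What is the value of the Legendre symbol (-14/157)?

First reduce: -14 ≡ 143 (mod 157).
Reciprocity: 143 ≡ 3 and 157 ≡ 1 (mod 4), so (143/157) = +(157/143).
Reduce top mod 143: now compute (14/143).
Pull out 2: since 143 ≡ 7 (mod 8), (2/143) = +1.
Reciprocity: 7 ≡ 3 and 143 ≡ 3 (mod 4), so (7/143) = −(143/7).
Reduce top mod 7: now compute (3/7).
Reciprocity: 3 ≡ 3 and 7 ≡ 3 (mod 4), so (3/7) = −(7/3).
Reduce top mod 3: now compute (1/3).
Reached (1/3) = 1. Collecting the sign flips along the way, the symbol is +1.

1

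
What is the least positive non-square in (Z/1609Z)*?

(2/1609) = +1, so 2 is a residue.
(3/1609) = +1, so 3 is a residue.
(4/1609) = +1, so 4 is a residue.
(5/1609) = +1, so 5 is a residue.
(6/1609) = +1, so 6 is a residue.
(7/1609) = −1, so 7 is the smallest positive non-residue mod 1609.

7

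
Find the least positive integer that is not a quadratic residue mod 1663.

3

(2/1663) = +1, so 2 is a residue.
(3/1663) = −1, so 3 is the smallest positive non-residue mod 1663.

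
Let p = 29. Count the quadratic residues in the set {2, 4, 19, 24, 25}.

3

(2/29) = -1 → non-residue.
(4/29) = +1 → QR.
(19/29) = -1 → non-residue.
(24/29) = +1 → QR.
(25/29) = +1 → QR.
Total quadratic residues among the 5: 3.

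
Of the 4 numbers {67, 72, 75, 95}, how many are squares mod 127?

(67/127) = -1 → non-residue.
(72/127) = +1 → QR.
(75/127) = -1 → non-residue.
(95/127) = -1 → non-residue.
Total quadratic residues among the 4: 1.

1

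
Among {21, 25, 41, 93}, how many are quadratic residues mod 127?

(21/127) = +1 → QR.
(25/127) = +1 → QR.
(41/127) = +1 → QR.
(93/127) = -1 → non-residue.
Total quadratic residues among the 4: 3.

3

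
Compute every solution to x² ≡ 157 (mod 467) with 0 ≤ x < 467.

45, 422

Since 467 ≡ 3 (mod 4), a square root of 157 is 157^((467+1)/4) = 157^117 mod 467.
Repeated squaring: 157^2≡365, 157^4≡130, 157^8≡88, 157^16≡272, 157^32≡198, 157^64≡443 (mod 467).
157^117 = 157^(64+32+16+4+1) ≡ 422 (mod 467).
Check: 422² = 178084 ≡ 157 (mod 467). The two roots are 45 and 422.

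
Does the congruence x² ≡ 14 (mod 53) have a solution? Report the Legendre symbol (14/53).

Pull out 2: since 53 ≡ 5 (mod 8), (2/53) = -1.
Reciprocity: 7 ≡ 3 and 53 ≡ 1 (mod 4), so (7/53) = +(53/7).
Reduce top mod 7: now compute (4/7).
Pull out 2^2: since 7 ≡ 7 (mod 8), (2/7) = +1, so (2/7)^2 = +1.
Reached (1/7) = 1. Collecting the sign flips along the way, the symbol is -1.

-1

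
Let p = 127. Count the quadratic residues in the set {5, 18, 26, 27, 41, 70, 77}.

4

(5/127) = -1 → non-residue.
(18/127) = +1 → QR.
(26/127) = +1 → QR.
(27/127) = -1 → non-residue.
(41/127) = +1 → QR.
(70/127) = +1 → QR.
(77/127) = -1 → non-residue.
Total quadratic residues among the 7: 4.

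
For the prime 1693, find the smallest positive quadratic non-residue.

2

(2/1693) = −1, so 2 is the smallest positive non-residue mod 1693.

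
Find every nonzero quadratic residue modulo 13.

Square k = 1,…,6 (k and 13−k give the same square):
1²=1, 2²=4, 3²=9, 4²≡3, 5²≡12, 6²≡10 (mod 13).
So the quadratic residues mod 13 are {1, 3, 4, 9, 10, 12}.

1,3,4,9,10,12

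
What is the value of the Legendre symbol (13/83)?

-1

Reciprocity: 13 ≡ 1 and 83 ≡ 3 (mod 4), so (13/83) = +(83/13).
Reduce top mod 13: now compute (5/13).
Reciprocity: 5 ≡ 1 and 13 ≡ 1 (mod 4), so (5/13) = +(13/5).
Reduce top mod 5: now compute (3/5).
Reciprocity: 3 ≡ 3 and 5 ≡ 1 (mod 4), so (3/5) = +(5/3).
Reduce top mod 3: now compute (2/3).
Pull out 2: since 3 ≡ 3 (mod 8), (2/3) = -1.
Reached (1/3) = 1. Collecting the sign flips along the way, the symbol is -1.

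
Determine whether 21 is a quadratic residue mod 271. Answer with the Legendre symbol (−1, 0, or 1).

-1

Euler's criterion: (21/271) ≡ 21^135 (mod 271).
21^2 ≡ 170 (mod 271)
21^4 ≡ 174 (mod 271)
21^8 ≡ 195 (mod 271)
21^16 ≡ 85 (mod 271)
21^32 ≡ 179 (mod 271)
21^64 ≡ 63 (mod 271)
21^128 ≡ 175 (mod 271)
21^135 = 21^(128+4+2+1) ≡ 270 (mod 271).
Result is 270 ≡ −1, so (21/271) = −1.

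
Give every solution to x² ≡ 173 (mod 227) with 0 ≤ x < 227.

20, 207

Since 227 ≡ 3 (mod 4), a square root of 173 is 173^((227+1)/4) = 173^57 mod 227.
Repeated squaring: 173^2≡192, 173^4≡90, 173^8≡155, 173^16≡190, 173^32≡7 (mod 227).
173^57 = 173^(32+16+8+1) ≡ 207 (mod 227).
Check: 207² = 42849 ≡ 173 (mod 227). The two roots are 20 and 207.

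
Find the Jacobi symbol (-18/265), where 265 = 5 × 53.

First reduce: -18 ≡ 247 (mod 265).
Reciprocity: 247 ≡ 3 and 265 ≡ 1 (mod 4), so (247/265) = +(265/247).
Reduce top mod 247: now compute (18/247).
Pull out 2: since 247 ≡ 7 (mod 8), (2/247) = +1.
Reciprocity: 9 ≡ 1 and 247 ≡ 3 (mod 4), so (9/247) = +(247/9).
Reduce top mod 9: now compute (4/9).
Pull out 2^2: since 9 ≡ 1 (mod 8), (2/9) = +1, so (2/9)^2 = +1.
Reached (1/9) = 1. Collecting the sign flips along the way, the symbol is +1.

1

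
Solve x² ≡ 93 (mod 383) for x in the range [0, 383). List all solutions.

172, 211

Since 383 ≡ 3 (mod 4), a square root of 93 is 93^((383+1)/4) = 93^96 mod 383.
Repeated squaring: 93^2≡223, 93^4≡322, 93^8≡274, 93^16≡8, 93^32≡64, 93^64≡266 (mod 383).
93^96 = 93^(64+32) ≡ 172 (mod 383).
Check: 172² = 29584 ≡ 93 (mod 383). The two roots are 172 and 211.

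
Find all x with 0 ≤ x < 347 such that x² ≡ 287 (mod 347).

89, 258

Since 347 ≡ 3 (mod 4), a square root of 287 is 287^((347+1)/4) = 287^87 mod 347.
Repeated squaring: 287^2≡130, 287^4≡244, 287^8≡199, 287^16≡43, 287^32≡114, 287^64≡157 (mod 347).
287^87 = 287^(64+16+4+2+1) ≡ 89 (mod 347).
Check: 89² = 7921 ≡ 287 (mod 347). The two roots are 89 and 258.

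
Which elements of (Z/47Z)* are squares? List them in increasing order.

1,2,3,4,6,7,8,9,12,14,16,17,18,21,24,25,27,28,32,34,36,37,42

Square k = 1,…,23 (k and 47−k give the same square):
1²=1, 2²=4, 3²=9, 4²=16, 5²=25, 6²=36, 7²≡2, 8²≡17, 9²≡34, 10²≡6, 11²≡27, 12²≡3, 13²≡28, 14²≡8, 15²≡37, 16²≡21, 17²≡7, 18²≡42, 19²≡32, 20²≡24, 21²≡18, 22²≡14, 23²≡12 (mod 47).
So the quadratic residues mod 47 are {1, 2, 3, 4, 6, 7, 8, 9, 12, 14, 16, 17, 18, 21, 24, 25, 27, 28, 32, 34, 36, 37, 42}.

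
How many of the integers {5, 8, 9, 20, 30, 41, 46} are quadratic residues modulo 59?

(5/59) = +1 → QR.
(8/59) = -1 → non-residue.
(9/59) = +1 → QR.
(20/59) = +1 → QR.
(30/59) = -1 → non-residue.
(41/59) = +1 → QR.
(46/59) = +1 → QR.
Total quadratic residues among the 7: 5.

5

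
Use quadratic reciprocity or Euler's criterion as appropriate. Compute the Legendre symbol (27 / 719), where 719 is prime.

1

Reciprocity: 27 ≡ 3 and 719 ≡ 3 (mod 4), so (27/719) = −(719/27).
Reduce top mod 27: now compute (17/27).
Reciprocity: 17 ≡ 1 and 27 ≡ 3 (mod 4), so (17/27) = +(27/17).
Reduce top mod 17: now compute (10/17).
Pull out 2: since 17 ≡ 1 (mod 8), (2/17) = +1.
Reciprocity: 5 ≡ 1 and 17 ≡ 1 (mod 4), so (5/17) = +(17/5).
Reduce top mod 5: now compute (2/5).
Pull out 2: since 5 ≡ 5 (mod 8), (2/5) = -1.
Reached (1/5) = 1. Collecting the sign flips along the way, the symbol is +1.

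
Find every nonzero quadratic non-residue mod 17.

3, 5, 6, 7, 10, 11, 12, 14

Square k = 1,…,8 (k and 17−k give the same square):
1²=1, 2²=4, 3²=9, 4²=16, 5²≡8, 6²≡2, 7²≡15, 8²≡13 (mod 17).
The residues are {1, 2, 4, 8, 9, 13, 15, 16}; the non-residues are the remaining 8 nonzero classes.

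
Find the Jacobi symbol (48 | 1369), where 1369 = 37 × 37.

Pull out 2^4: since 1369 ≡ 1 (mod 8), (2/1369) = +1, so (2/1369)^4 = +1.
Reciprocity: 3 ≡ 3 and 1369 ≡ 1 (mod 4), so (3/1369) = +(1369/3).
Reduce top mod 3: now compute (1/3).
Reached (1/3) = 1. Collecting the sign flips along the way, the symbol is +1.

1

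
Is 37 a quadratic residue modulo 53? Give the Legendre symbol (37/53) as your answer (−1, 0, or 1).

1

Euler's criterion: (37/53) ≡ 37^26 (mod 53).
37^2 ≡ 44 (mod 53)
37^4 ≡ 28 (mod 53)
37^8 ≡ 42 (mod 53)
37^16 ≡ 15 (mod 53)
37^26 = 37^(16+8+2) ≡ 1 (mod 53).
Result is 1, so (37/53) = 1.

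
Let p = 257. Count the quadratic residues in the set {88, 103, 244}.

(88/257) = +1 → QR.
(103/257) = -1 → non-residue.
(244/257) = +1 → QR.
Total quadratic residues among the 3: 2.

2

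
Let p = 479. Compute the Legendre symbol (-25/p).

-1

Euler's criterion: (-25/479) ≡ 454^239 (mod 479).
454^2 ≡ 146 (mod 479)
454^4 ≡ 240 (mod 479)
454^8 ≡ 120 (mod 479)
454^16 ≡ 30 (mod 479)
454^32 ≡ 421 (mod 479)
454^64 ≡ 11 (mod 479)
454^128 ≡ 121 (mod 479)
454^239 = 454^(128+64+32+8+4+2+1) ≡ 478 (mod 479).
Result is 478 ≡ −1, so (-25/479) = −1.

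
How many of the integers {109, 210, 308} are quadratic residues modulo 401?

2

(109/401) = +1 → QR.
(210/401) = -1 → non-residue.
(308/401) = +1 → QR.
Total quadratic residues among the 3: 2.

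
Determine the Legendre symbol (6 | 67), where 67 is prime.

1

Pull out 2: since 67 ≡ 3 (mod 8), (2/67) = -1.
Reciprocity: 3 ≡ 3 and 67 ≡ 3 (mod 4), so (3/67) = −(67/3).
Reduce top mod 3: now compute (1/3).
Reached (1/3) = 1. Collecting the sign flips along the way, the symbol is +1.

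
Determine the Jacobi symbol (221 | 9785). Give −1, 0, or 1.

-1

Reciprocity: 221 ≡ 1 and 9785 ≡ 1 (mod 4), so (221/9785) = +(9785/221).
Reduce top mod 221: now compute (61/221).
Reciprocity: 61 ≡ 1 and 221 ≡ 1 (mod 4), so (61/221) = +(221/61).
Reduce top mod 61: now compute (38/61).
Pull out 2: since 61 ≡ 5 (mod 8), (2/61) = -1.
Reciprocity: 19 ≡ 3 and 61 ≡ 1 (mod 4), so (19/61) = +(61/19).
Reduce top mod 19: now compute (4/19).
Pull out 2^2: since 19 ≡ 3 (mod 8), (2/19) = -1, so (2/19)^2 = +1.
Reached (1/19) = 1. Collecting the sign flips along the way, the symbol is -1.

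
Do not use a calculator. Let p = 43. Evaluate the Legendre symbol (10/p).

1

Pull out 2: since 43 ≡ 3 (mod 8), (2/43) = -1.
Reciprocity: 5 ≡ 1 and 43 ≡ 3 (mod 4), so (5/43) = +(43/5).
Reduce top mod 5: now compute (3/5).
Reciprocity: 3 ≡ 3 and 5 ≡ 1 (mod 4), so (3/5) = +(5/3).
Reduce top mod 3: now compute (2/3).
Pull out 2: since 3 ≡ 3 (mod 8), (2/3) = -1.
Reached (1/3) = 1. Collecting the sign flips along the way, the symbol is +1.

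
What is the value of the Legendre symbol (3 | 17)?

-1

Euler's criterion: (3/17) ≡ 3^8 (mod 17).
3^2 ≡ 9 (mod 17)
3^4 ≡ 13 (mod 17)
3^8 ≡ 16 (mod 17)
3^8 = 3^(8) ≡ 16 (mod 17).
Result is 16 ≡ −1, so (3/17) = −1.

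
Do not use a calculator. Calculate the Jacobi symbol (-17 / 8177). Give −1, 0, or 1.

0

First reduce: -17 ≡ 8160 (mod 8177).
Pull out 2^5: since 8177 ≡ 1 (mod 8), (2/8177) = +1, so (2/8177)^5 = +1.
Reciprocity: 255 ≡ 3 and 8177 ≡ 1 (mod 4), so (255/8177) = +(8177/255).
Reduce top mod 255: now compute (17/255).
Reciprocity: 17 ≡ 1 and 255 ≡ 3 (mod 4), so (17/255) = +(255/17).
Reduce top mod 17: now compute (0/17).
Top reduces to 0: gcd > 1, so the symbol is 0.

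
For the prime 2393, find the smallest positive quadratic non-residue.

(2/2393) = +1, so 2 is a residue.
(3/2393) = −1, so 3 is the smallest positive non-residue mod 2393.

3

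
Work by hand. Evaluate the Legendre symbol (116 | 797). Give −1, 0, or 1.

-1

Euler's criterion: (116/797) ≡ 116^398 (mod 797).
116^2 ≡ 704 (mod 797)
116^4 ≡ 679 (mod 797)
116^8 ≡ 375 (mod 797)
116^16 ≡ 353 (mod 797)
116^32 ≡ 277 (mod 797)
116^64 ≡ 217 (mod 797)
116^128 ≡ 66 (mod 797)
116^256 ≡ 371 (mod 797)
116^398 = 116^(256+128+8+4+2) ≡ 796 (mod 797).
Result is 796 ≡ −1, so (116/797) = −1.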